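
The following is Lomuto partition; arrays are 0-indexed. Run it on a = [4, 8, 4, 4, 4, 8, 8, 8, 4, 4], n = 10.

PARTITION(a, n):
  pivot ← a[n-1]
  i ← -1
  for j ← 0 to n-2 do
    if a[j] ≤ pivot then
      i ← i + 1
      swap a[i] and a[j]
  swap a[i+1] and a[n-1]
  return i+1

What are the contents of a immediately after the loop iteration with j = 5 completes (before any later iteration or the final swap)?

pivot = a[9] = 4; i = -1
j=0: a[0]=4 ≤ 4 → i=0, swap a[0],a[0] (no change) → [4, 8, 4, 4, 4, 8, 8, 8, 4, 4]
j=1: a[1]=8 > 4 → no swap
j=2: a[2]=4 ≤ 4 → i=1, swap a[1],a[2] → [4, 4, 8, 4, 4, 8, 8, 8, 4, 4]
j=3: a[3]=4 ≤ 4 → i=2, swap a[2],a[3] → [4, 4, 4, 8, 4, 8, 8, 8, 4, 4]
j=4: a[4]=4 ≤ 4 → i=3, swap a[3],a[4] → [4, 4, 4, 4, 8, 8, 8, 8, 4, 4]
j=5: a[5]=8 > 4 → no swap
(after j=5) a = [4, 4, 4, 4, 8, 8, 8, 8, 4, 4]

[4, 4, 4, 4, 8, 8, 8, 8, 4, 4]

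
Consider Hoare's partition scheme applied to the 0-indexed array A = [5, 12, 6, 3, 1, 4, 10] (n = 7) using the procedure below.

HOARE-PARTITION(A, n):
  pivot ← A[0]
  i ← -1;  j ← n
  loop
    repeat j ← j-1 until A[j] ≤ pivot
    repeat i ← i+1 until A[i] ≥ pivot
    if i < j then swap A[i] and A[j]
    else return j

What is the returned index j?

pivot = A[0] = 5; i = -1, j = 7
j→5 (A[5]=4≤5), i→0 (A[0]=5≥5); i<j, swap → [4, 12, 6, 3, 1, 5, 10]
j→4 (A[4]=1≤5), i→1 (A[1]=12≥5); i<j, swap → [4, 1, 6, 3, 12, 5, 10]
j→3 (A[3]=3≤5), i→2 (A[2]=6≥5); i<j, swap → [4, 1, 3, 6, 12, 5, 10]
j→2, i→3; i≥j, return j=2. A = [4, 1, 3, 6, 12, 5, 10]

2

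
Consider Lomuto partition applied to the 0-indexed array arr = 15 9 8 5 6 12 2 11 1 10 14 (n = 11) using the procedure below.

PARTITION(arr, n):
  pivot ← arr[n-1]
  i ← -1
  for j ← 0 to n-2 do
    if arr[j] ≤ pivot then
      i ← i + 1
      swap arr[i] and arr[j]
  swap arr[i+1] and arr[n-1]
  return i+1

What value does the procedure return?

9

pivot = arr[10] = 14; i = -1
j=0: arr[0]=15 > 14 → no swap
j=1: arr[1]=9 ≤ 14 → i=0, swap arr[0],arr[1] → 9 15 8 5 6 12 2 11 1 10 14
j=2: arr[2]=8 ≤ 14 → i=1, swap arr[1],arr[2] → 9 8 15 5 6 12 2 11 1 10 14
j=3: arr[3]=5 ≤ 14 → i=2, swap arr[2],arr[3] → 9 8 5 15 6 12 2 11 1 10 14
j=4: arr[4]=6 ≤ 14 → i=3, swap arr[3],arr[4] → 9 8 5 6 15 12 2 11 1 10 14
j=5: arr[5]=12 ≤ 14 → i=4, swap arr[4],arr[5] → 9 8 5 6 12 15 2 11 1 10 14
j=6: arr[6]=2 ≤ 14 → i=5, swap arr[5],arr[6] → 9 8 5 6 12 2 15 11 1 10 14
j=7: arr[7]=11 ≤ 14 → i=6, swap arr[6],arr[7] → 9 8 5 6 12 2 11 15 1 10 14
j=8: arr[8]=1 ≤ 14 → i=7, swap arr[7],arr[8] → 9 8 5 6 12 2 11 1 15 10 14
j=9: arr[9]=10 ≤ 14 → i=8, swap arr[8],arr[9] → 9 8 5 6 12 2 11 1 10 15 14
final swap arr[9],arr[10] → 9 8 5 6 12 2 11 1 10 14 15; return 9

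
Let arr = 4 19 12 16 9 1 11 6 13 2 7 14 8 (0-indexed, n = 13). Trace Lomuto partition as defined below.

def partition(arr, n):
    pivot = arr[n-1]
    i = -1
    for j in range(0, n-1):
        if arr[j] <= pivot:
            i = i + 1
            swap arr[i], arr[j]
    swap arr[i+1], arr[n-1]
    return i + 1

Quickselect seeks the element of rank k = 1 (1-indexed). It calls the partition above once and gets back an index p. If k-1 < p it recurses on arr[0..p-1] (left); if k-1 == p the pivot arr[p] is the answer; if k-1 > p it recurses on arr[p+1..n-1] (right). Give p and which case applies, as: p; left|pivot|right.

pivot=8, i=-1
j=0: 4≤8, i=0, swap(0,0) ⇒ 4 19 12 16 9 1 11 6 13 2 7 14 8
j=1: 19>8, skip
j=2: 12>8, skip
j=3: 16>8, skip
j=4: 9>8, skip
j=5: 1≤8, i=1, swap(1,5) ⇒ 4 1 12 16 9 19 11 6 13 2 7 14 8
j=6: 11>8, skip
j=7: 6≤8, i=2, swap(2,7) ⇒ 4 1 6 16 9 19 11 12 13 2 7 14 8
j=8: 13>8, skip
j=9: 2≤8, i=3, swap(3,9) ⇒ 4 1 6 2 9 19 11 12 13 16 7 14 8
j=10: 7≤8, i=4, swap(4,10) ⇒ 4 1 6 2 7 19 11 12 13 16 9 14 8
j=11: 14>8, skip
swap(5,12) ⇒ 4 1 6 2 7 8 11 12 13 16 9 14 19; return 5
p = 5; k-1 = 0 < 5 ⇒ left

5; left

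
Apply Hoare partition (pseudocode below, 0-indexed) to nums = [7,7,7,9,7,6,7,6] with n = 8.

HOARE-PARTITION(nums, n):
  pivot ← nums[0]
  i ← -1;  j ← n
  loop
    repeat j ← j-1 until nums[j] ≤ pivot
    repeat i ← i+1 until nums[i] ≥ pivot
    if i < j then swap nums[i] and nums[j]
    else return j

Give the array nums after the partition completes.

pivot=7
j stops at 7 (6), i stops at 0 (7); swap ⇒ [6,7,7,9,7,6,7,7]
j stops at 6 (7), i stops at 1 (7); swap ⇒ [6,7,7,9,7,6,7,7]
j stops at 5 (6), i stops at 2 (7); swap ⇒ [6,7,6,9,7,7,7,7]
j stops at 4 (7), i stops at 3 (9); swap ⇒ [6,7,6,7,9,7,7,7]
j stops at 3, i stops at 4; i≥j ⇒ return 3. nums=[6,7,6,7,9,7,7,7]

[6,7,6,7,9,7,7,7]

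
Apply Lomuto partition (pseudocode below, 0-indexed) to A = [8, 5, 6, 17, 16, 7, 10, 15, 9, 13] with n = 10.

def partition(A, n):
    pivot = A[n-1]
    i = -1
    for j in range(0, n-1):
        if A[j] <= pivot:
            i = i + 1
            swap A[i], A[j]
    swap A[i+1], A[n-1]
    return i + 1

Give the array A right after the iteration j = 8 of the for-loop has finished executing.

[8, 5, 6, 7, 10, 9, 16, 15, 17, 13]

pivot = A[9] = 13; i = -1
j=0: A[0]=8 ≤ 13 → i=0, swap A[0],A[0] (no change) → [8, 5, 6, 17, 16, 7, 10, 15, 9, 13]
j=1: A[1]=5 ≤ 13 → i=1, swap A[1],A[1] (no change) → [8, 5, 6, 17, 16, 7, 10, 15, 9, 13]
j=2: A[2]=6 ≤ 13 → i=2, swap A[2],A[2] (no change) → [8, 5, 6, 17, 16, 7, 10, 15, 9, 13]
j=3: A[3]=17 > 13 → no swap
j=4: A[4]=16 > 13 → no swap
j=5: A[5]=7 ≤ 13 → i=3, swap A[3],A[5] → [8, 5, 6, 7, 16, 17, 10, 15, 9, 13]
j=6: A[6]=10 ≤ 13 → i=4, swap A[4],A[6] → [8, 5, 6, 7, 10, 17, 16, 15, 9, 13]
j=7: A[7]=15 > 13 → no swap
j=8: A[8]=9 ≤ 13 → i=5, swap A[5],A[8] → [8, 5, 6, 7, 10, 9, 16, 15, 17, 13]
(after j=8) A = [8, 5, 6, 7, 10, 9, 16, 15, 17, 13]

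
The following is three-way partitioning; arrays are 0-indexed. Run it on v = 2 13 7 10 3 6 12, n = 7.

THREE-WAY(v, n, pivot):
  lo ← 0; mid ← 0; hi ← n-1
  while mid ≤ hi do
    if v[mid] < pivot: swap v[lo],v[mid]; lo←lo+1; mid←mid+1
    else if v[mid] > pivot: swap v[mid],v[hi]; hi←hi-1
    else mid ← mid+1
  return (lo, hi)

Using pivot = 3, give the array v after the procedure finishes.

lo=0 mid=0 hi=6
2<3: swap(0,0), lo=1 mid=1 ⇒ 2 13 7 10 3 6 12
13>3: swap(1,6), hi=5 ⇒ 2 12 7 10 3 6 13
12>3: swap(1,5), hi=4 ⇒ 2 6 7 10 3 12 13
6>3: swap(1,4), hi=3 ⇒ 2 3 7 10 6 12 13
3=3: mid=2
7>3: swap(2,3), hi=2 ⇒ 2 3 10 7 6 12 13
10>3: swap(2,2), hi=1 ⇒ 2 3 10 7 6 12 13
done. lo=1 hi=1; v=2 3 10 7 6 12 13

2 3 10 7 6 12 13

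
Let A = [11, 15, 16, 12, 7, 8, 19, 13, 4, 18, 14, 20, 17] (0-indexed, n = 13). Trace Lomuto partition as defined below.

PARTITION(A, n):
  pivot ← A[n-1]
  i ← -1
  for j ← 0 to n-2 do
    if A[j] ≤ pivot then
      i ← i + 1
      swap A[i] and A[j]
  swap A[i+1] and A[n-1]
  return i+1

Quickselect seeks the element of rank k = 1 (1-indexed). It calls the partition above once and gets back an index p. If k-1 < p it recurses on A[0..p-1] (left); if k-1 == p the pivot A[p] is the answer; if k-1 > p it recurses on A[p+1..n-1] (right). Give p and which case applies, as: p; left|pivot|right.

pivot = A[12] = 17; i = -1
j=0: A[0]=11 ≤ 17 → i=0, swap A[0],A[0] (no change) → [11, 15, 16, 12, 7, 8, 19, 13, 4, 18, 14, 20, 17]
j=1: A[1]=15 ≤ 17 → i=1, swap A[1],A[1] (no change) → [11, 15, 16, 12, 7, 8, 19, 13, 4, 18, 14, 20, 17]
j=2: A[2]=16 ≤ 17 → i=2, swap A[2],A[2] (no change) → [11, 15, 16, 12, 7, 8, 19, 13, 4, 18, 14, 20, 17]
j=3: A[3]=12 ≤ 17 → i=3, swap A[3],A[3] (no change) → [11, 15, 16, 12, 7, 8, 19, 13, 4, 18, 14, 20, 17]
j=4: A[4]=7 ≤ 17 → i=4, swap A[4],A[4] (no change) → [11, 15, 16, 12, 7, 8, 19, 13, 4, 18, 14, 20, 17]
j=5: A[5]=8 ≤ 17 → i=5, swap A[5],A[5] (no change) → [11, 15, 16, 12, 7, 8, 19, 13, 4, 18, 14, 20, 17]
j=6: A[6]=19 > 17 → no swap
j=7: A[7]=13 ≤ 17 → i=6, swap A[6],A[7] → [11, 15, 16, 12, 7, 8, 13, 19, 4, 18, 14, 20, 17]
j=8: A[8]=4 ≤ 17 → i=7, swap A[7],A[8] → [11, 15, 16, 12, 7, 8, 13, 4, 19, 18, 14, 20, 17]
j=9: A[9]=18 > 17 → no swap
j=10: A[10]=14 ≤ 17 → i=8, swap A[8],A[10] → [11, 15, 16, 12, 7, 8, 13, 4, 14, 18, 19, 20, 17]
j=11: A[11]=20 > 17 → no swap
final swap A[9],A[12] → [11, 15, 16, 12, 7, 8, 13, 4, 14, 17, 19, 20, 18]; return 9
p = 9; k-1 = 0 < 9 ⇒ left

9; left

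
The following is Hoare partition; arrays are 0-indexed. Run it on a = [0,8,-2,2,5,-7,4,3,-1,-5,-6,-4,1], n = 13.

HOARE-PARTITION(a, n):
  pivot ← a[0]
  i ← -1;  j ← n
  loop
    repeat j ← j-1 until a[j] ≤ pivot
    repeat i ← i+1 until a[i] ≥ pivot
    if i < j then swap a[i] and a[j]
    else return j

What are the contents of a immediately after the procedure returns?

pivot = a[0] = 0; i = -1, j = 13
j→11 (a[11]=-4≤0), i→0 (a[0]=0≥0); i<j, swap → [-4,8,-2,2,5,-7,4,3,-1,-5,-6,0,1]
j→10 (a[10]=-6≤0), i→1 (a[1]=8≥0); i<j, swap → [-4,-6,-2,2,5,-7,4,3,-1,-5,8,0,1]
j→9 (a[9]=-5≤0), i→3 (a[3]=2≥0); i<j, swap → [-4,-6,-2,-5,5,-7,4,3,-1,2,8,0,1]
j→8 (a[8]=-1≤0), i→4 (a[4]=5≥0); i<j, swap → [-4,-6,-2,-5,-1,-7,4,3,5,2,8,0,1]
j→5, i→6; i≥j, return j=5. a = [-4,-6,-2,-5,-1,-7,4,3,5,2,8,0,1]

[-4,-6,-2,-5,-1,-7,4,3,5,2,8,0,1]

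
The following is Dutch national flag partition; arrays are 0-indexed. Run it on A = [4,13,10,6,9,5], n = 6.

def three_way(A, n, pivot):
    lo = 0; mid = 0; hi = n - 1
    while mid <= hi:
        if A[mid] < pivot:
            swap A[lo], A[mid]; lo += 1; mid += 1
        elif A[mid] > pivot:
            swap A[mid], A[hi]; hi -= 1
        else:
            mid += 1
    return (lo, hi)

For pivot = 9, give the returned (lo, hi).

pivot = 9; lo=0, mid=0, hi=5
A[mid]=4<9: swap A[0],A[0]; lo=1,mid=1 → [4,13,10,6,9,5]
A[mid]=13>9: swap A[1],A[5]; hi=4 → [4,5,10,6,9,13]
A[mid]=5<9: swap A[1],A[1]; lo=2,mid=2 → [4,5,10,6,9,13]
A[mid]=10>9: swap A[2],A[4]; hi=3 → [4,5,9,6,10,13]
A[mid]=9=9: mid=3
A[mid]=6<9: swap A[2],A[3]; lo=3,mid=4 → [4,5,6,9,10,13]
end: lo=3, hi=3; A = [4,5,6,9,10,13]

(3, 3)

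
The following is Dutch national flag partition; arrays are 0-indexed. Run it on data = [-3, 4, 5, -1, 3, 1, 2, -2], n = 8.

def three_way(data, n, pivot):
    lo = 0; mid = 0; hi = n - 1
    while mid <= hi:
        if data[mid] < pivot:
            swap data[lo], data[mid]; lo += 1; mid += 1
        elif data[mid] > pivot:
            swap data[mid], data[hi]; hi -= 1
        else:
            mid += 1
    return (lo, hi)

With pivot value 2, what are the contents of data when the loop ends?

[-3, -2, -1, 1, 2, 3, 5, 4]

lo=0 mid=0 hi=7
-3<2: swap(0,0), lo=1 mid=1 ⇒ [-3, 4, 5, -1, 3, 1, 2, -2]
4>2: swap(1,7), hi=6 ⇒ [-3, -2, 5, -1, 3, 1, 2, 4]
-2<2: swap(1,1), lo=2 mid=2 ⇒ [-3, -2, 5, -1, 3, 1, 2, 4]
5>2: swap(2,6), hi=5 ⇒ [-3, -2, 2, -1, 3, 1, 5, 4]
2=2: mid=3
-1<2: swap(2,3), lo=3 mid=4 ⇒ [-3, -2, -1, 2, 3, 1, 5, 4]
3>2: swap(4,5), hi=4 ⇒ [-3, -2, -1, 2, 1, 3, 5, 4]
1<2: swap(3,4), lo=4 mid=5 ⇒ [-3, -2, -1, 1, 2, 3, 5, 4]
done. lo=4 hi=4; data=[-3, -2, -1, 1, 2, 3, 5, 4]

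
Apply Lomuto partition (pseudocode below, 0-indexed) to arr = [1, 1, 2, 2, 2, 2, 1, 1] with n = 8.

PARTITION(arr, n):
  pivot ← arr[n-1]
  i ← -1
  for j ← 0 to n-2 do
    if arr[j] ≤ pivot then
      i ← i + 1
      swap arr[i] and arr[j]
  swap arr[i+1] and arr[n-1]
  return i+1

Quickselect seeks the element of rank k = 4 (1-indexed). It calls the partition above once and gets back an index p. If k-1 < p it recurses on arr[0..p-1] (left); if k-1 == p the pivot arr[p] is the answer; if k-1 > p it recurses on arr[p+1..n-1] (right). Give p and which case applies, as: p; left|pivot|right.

3; pivot

pivot = arr[7] = 1; i = -1
j=0: arr[0]=1 ≤ 1 → i=0, swap arr[0],arr[0] (no change) → [1, 1, 2, 2, 2, 2, 1, 1]
j=1: arr[1]=1 ≤ 1 → i=1, swap arr[1],arr[1] (no change) → [1, 1, 2, 2, 2, 2, 1, 1]
j=2: arr[2]=2 > 1 → no swap
j=3: arr[3]=2 > 1 → no swap
j=4: arr[4]=2 > 1 → no swap
j=5: arr[5]=2 > 1 → no swap
j=6: arr[6]=1 ≤ 1 → i=2, swap arr[2],arr[6] → [1, 1, 1, 2, 2, 2, 2, 1]
final swap arr[3],arr[7] → [1, 1, 1, 1, 2, 2, 2, 2]; return 3
p = 3; k-1 = 3 == 3 ⇒ pivot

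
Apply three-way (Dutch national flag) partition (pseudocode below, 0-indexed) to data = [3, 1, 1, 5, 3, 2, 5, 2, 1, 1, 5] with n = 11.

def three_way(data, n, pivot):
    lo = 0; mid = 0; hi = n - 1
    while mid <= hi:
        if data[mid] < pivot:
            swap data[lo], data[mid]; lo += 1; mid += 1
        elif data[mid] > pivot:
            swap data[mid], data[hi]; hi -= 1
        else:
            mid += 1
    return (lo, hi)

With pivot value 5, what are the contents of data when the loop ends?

lo=0 mid=0 hi=10
3<5: swap(0,0), lo=1 mid=1 ⇒ [3, 1, 1, 5, 3, 2, 5, 2, 1, 1, 5]
1<5: swap(1,1), lo=2 mid=2 ⇒ [3, 1, 1, 5, 3, 2, 5, 2, 1, 1, 5]
1<5: swap(2,2), lo=3 mid=3 ⇒ [3, 1, 1, 5, 3, 2, 5, 2, 1, 1, 5]
5=5: mid=4
3<5: swap(3,4), lo=4 mid=5 ⇒ [3, 1, 1, 3, 5, 2, 5, 2, 1, 1, 5]
2<5: swap(4,5), lo=5 mid=6 ⇒ [3, 1, 1, 3, 2, 5, 5, 2, 1, 1, 5]
5=5: mid=7
2<5: swap(5,7), lo=6 mid=8 ⇒ [3, 1, 1, 3, 2, 2, 5, 5, 1, 1, 5]
1<5: swap(6,8), lo=7 mid=9 ⇒ [3, 1, 1, 3, 2, 2, 1, 5, 5, 1, 5]
1<5: swap(7,9), lo=8 mid=10 ⇒ [3, 1, 1, 3, 2, 2, 1, 1, 5, 5, 5]
5=5: mid=11
done. lo=8 hi=10; data=[3, 1, 1, 3, 2, 2, 1, 1, 5, 5, 5]

[3, 1, 1, 3, 2, 2, 1, 1, 5, 5, 5]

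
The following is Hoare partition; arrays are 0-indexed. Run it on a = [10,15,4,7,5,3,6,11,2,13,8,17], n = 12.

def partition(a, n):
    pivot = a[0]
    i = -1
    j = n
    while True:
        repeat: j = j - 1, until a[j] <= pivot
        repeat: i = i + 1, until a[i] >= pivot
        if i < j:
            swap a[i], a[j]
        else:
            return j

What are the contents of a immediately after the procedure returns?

pivot=10
j stops at 10 (8), i stops at 0 (10); swap ⇒ [8,15,4,7,5,3,6,11,2,13,10,17]
j stops at 8 (2), i stops at 1 (15); swap ⇒ [8,2,4,7,5,3,6,11,15,13,10,17]
j stops at 6, i stops at 7; i≥j ⇒ return 6. a=[8,2,4,7,5,3,6,11,15,13,10,17]

[8,2,4,7,5,3,6,11,15,13,10,17]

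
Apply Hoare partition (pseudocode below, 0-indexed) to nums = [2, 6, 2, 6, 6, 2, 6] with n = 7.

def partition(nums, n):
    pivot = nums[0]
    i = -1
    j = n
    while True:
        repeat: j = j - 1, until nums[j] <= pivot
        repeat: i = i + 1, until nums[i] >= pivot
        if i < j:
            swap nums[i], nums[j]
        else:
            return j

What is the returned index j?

pivot = nums[0] = 2; i = -1, j = 7
j→5 (nums[5]=2≤2), i→0 (nums[0]=2≥2); i<j, swap → [2, 6, 2, 6, 6, 2, 6]
j→2 (nums[2]=2≤2), i→1 (nums[1]=6≥2); i<j, swap → [2, 2, 6, 6, 6, 2, 6]
j→1, i→2; i≥j, return j=1. nums = [2, 2, 6, 6, 6, 2, 6]

1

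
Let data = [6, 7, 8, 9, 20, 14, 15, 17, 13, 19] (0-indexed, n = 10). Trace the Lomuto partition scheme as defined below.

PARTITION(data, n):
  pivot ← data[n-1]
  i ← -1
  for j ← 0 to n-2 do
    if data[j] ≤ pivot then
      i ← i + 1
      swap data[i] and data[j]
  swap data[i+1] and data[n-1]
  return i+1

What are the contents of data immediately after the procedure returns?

[6, 7, 8, 9, 14, 15, 17, 13, 19, 20]

pivot = data[9] = 19; i = -1
j=0: data[0]=6 ≤ 19 → i=0, swap data[0],data[0] (no change) → [6, 7, 8, 9, 20, 14, 15, 17, 13, 19]
j=1: data[1]=7 ≤ 19 → i=1, swap data[1],data[1] (no change) → [6, 7, 8, 9, 20, 14, 15, 17, 13, 19]
j=2: data[2]=8 ≤ 19 → i=2, swap data[2],data[2] (no change) → [6, 7, 8, 9, 20, 14, 15, 17, 13, 19]
j=3: data[3]=9 ≤ 19 → i=3, swap data[3],data[3] (no change) → [6, 7, 8, 9, 20, 14, 15, 17, 13, 19]
j=4: data[4]=20 > 19 → no swap
j=5: data[5]=14 ≤ 19 → i=4, swap data[4],data[5] → [6, 7, 8, 9, 14, 20, 15, 17, 13, 19]
j=6: data[6]=15 ≤ 19 → i=5, swap data[5],data[6] → [6, 7, 8, 9, 14, 15, 20, 17, 13, 19]
j=7: data[7]=17 ≤ 19 → i=6, swap data[6],data[7] → [6, 7, 8, 9, 14, 15, 17, 20, 13, 19]
j=8: data[8]=13 ≤ 19 → i=7, swap data[7],data[8] → [6, 7, 8, 9, 14, 15, 17, 13, 20, 19]
final swap data[8],data[9] → [6, 7, 8, 9, 14, 15, 17, 13, 19, 20]; return 8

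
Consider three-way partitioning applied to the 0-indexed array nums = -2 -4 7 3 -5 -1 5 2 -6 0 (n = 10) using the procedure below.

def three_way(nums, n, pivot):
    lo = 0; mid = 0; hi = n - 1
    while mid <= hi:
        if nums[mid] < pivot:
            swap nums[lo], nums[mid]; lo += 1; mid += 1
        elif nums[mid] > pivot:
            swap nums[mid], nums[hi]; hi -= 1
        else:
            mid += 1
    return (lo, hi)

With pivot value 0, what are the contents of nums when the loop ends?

-2 -4 -6 -5 -1 0 2 5 3 7

lo=0 mid=0 hi=9
-2<0: swap(0,0), lo=1 mid=1 ⇒ -2 -4 7 3 -5 -1 5 2 -6 0
-4<0: swap(1,1), lo=2 mid=2 ⇒ -2 -4 7 3 -5 -1 5 2 -6 0
7>0: swap(2,9), hi=8 ⇒ -2 -4 0 3 -5 -1 5 2 -6 7
0=0: mid=3
3>0: swap(3,8), hi=7 ⇒ -2 -4 0 -6 -5 -1 5 2 3 7
-6<0: swap(2,3), lo=3 mid=4 ⇒ -2 -4 -6 0 -5 -1 5 2 3 7
-5<0: swap(3,4), lo=4 mid=5 ⇒ -2 -4 -6 -5 0 -1 5 2 3 7
-1<0: swap(4,5), lo=5 mid=6 ⇒ -2 -4 -6 -5 -1 0 5 2 3 7
5>0: swap(6,7), hi=6 ⇒ -2 -4 -6 -5 -1 0 2 5 3 7
2>0: swap(6,6), hi=5 ⇒ -2 -4 -6 -5 -1 0 2 5 3 7
done. lo=5 hi=5; nums=-2 -4 -6 -5 -1 0 2 5 3 7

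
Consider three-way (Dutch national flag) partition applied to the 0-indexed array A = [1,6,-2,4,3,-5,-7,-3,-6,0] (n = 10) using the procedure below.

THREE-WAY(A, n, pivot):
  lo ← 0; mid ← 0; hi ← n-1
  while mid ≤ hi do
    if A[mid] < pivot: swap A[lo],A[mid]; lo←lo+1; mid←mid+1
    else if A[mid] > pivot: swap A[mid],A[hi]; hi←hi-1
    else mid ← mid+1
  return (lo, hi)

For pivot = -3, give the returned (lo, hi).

lo=0 mid=0 hi=9
1>-3: swap(0,9), hi=8 ⇒ [0,6,-2,4,3,-5,-7,-3,-6,1]
0>-3: swap(0,8), hi=7 ⇒ [-6,6,-2,4,3,-5,-7,-3,0,1]
-6<-3: swap(0,0), lo=1 mid=1 ⇒ [-6,6,-2,4,3,-5,-7,-3,0,1]
6>-3: swap(1,7), hi=6 ⇒ [-6,-3,-2,4,3,-5,-7,6,0,1]
-3=-3: mid=2
-2>-3: swap(2,6), hi=5 ⇒ [-6,-3,-7,4,3,-5,-2,6,0,1]
-7<-3: swap(1,2), lo=2 mid=3 ⇒ [-6,-7,-3,4,3,-5,-2,6,0,1]
4>-3: swap(3,5), hi=4 ⇒ [-6,-7,-3,-5,3,4,-2,6,0,1]
-5<-3: swap(2,3), lo=3 mid=4 ⇒ [-6,-7,-5,-3,3,4,-2,6,0,1]
3>-3: swap(4,4), hi=3 ⇒ [-6,-7,-5,-3,3,4,-2,6,0,1]
done. lo=3 hi=3; A=[-6,-7,-5,-3,3,4,-2,6,0,1]

(3, 3)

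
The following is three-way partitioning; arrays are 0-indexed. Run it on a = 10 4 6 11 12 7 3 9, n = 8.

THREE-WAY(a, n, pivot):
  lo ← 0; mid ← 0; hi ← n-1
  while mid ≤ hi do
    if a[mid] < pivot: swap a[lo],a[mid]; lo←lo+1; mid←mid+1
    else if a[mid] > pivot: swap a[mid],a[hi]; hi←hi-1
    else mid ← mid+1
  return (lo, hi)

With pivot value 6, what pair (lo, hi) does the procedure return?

pivot = 6; lo=0, mid=0, hi=7
a[mid]=10>6: swap a[0],a[7]; hi=6 → 9 4 6 11 12 7 3 10
a[mid]=9>6: swap a[0],a[6]; hi=5 → 3 4 6 11 12 7 9 10
a[mid]=3<6: swap a[0],a[0]; lo=1,mid=1 → 3 4 6 11 12 7 9 10
a[mid]=4<6: swap a[1],a[1]; lo=2,mid=2 → 3 4 6 11 12 7 9 10
a[mid]=6=6: mid=3
a[mid]=11>6: swap a[3],a[5]; hi=4 → 3 4 6 7 12 11 9 10
a[mid]=7>6: swap a[3],a[4]; hi=3 → 3 4 6 12 7 11 9 10
a[mid]=12>6: swap a[3],a[3]; hi=2 → 3 4 6 12 7 11 9 10
end: lo=2, hi=2; a = 3 4 6 12 7 11 9 10

(2, 2)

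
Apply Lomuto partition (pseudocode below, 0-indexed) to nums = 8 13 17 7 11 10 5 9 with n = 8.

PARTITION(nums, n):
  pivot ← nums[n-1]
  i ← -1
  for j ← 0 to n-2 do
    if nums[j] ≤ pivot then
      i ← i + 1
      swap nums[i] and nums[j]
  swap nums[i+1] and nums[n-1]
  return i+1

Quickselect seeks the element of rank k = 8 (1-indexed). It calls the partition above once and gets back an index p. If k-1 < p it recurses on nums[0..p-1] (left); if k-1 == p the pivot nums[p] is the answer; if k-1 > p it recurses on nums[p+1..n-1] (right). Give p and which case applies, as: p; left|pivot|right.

3; right

pivot = nums[7] = 9; i = -1
j=0: nums[0]=8 ≤ 9 → i=0, swap nums[0],nums[0] (no change) → 8 13 17 7 11 10 5 9
j=1: nums[1]=13 > 9 → no swap
j=2: nums[2]=17 > 9 → no swap
j=3: nums[3]=7 ≤ 9 → i=1, swap nums[1],nums[3] → 8 7 17 13 11 10 5 9
j=4: nums[4]=11 > 9 → no swap
j=5: nums[5]=10 > 9 → no swap
j=6: nums[6]=5 ≤ 9 → i=2, swap nums[2],nums[6] → 8 7 5 13 11 10 17 9
final swap nums[3],nums[7] → 8 7 5 9 11 10 17 13; return 3
p = 3; k-1 = 7 > 3 ⇒ right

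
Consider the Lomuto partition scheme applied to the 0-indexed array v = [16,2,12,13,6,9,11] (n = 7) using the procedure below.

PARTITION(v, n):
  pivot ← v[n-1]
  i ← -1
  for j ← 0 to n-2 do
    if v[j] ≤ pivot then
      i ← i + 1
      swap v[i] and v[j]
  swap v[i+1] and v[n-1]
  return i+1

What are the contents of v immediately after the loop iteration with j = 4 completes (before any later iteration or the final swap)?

[2,6,12,13,16,9,11]

pivot=11, i=-1
j=0: 16>11, skip
j=1: 2≤11, i=0, swap(0,1) ⇒ [2,16,12,13,6,9,11]
j=2: 12>11, skip
j=3: 13>11, skip
j=4: 6≤11, i=1, swap(1,4) ⇒ [2,6,12,13,16,9,11]
(after j=4) v = [2,6,12,13,16,9,11]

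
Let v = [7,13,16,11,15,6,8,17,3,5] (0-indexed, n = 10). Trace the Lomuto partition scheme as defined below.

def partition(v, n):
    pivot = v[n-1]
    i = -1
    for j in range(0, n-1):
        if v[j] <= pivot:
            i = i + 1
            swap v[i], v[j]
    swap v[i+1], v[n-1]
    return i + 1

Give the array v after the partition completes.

[3,5,16,11,15,6,8,17,7,13]

pivot = v[9] = 5; i = -1
j=0: v[0]=7 > 5 → no swap
j=1: v[1]=13 > 5 → no swap
j=2: v[2]=16 > 5 → no swap
j=3: v[3]=11 > 5 → no swap
j=4: v[4]=15 > 5 → no swap
j=5: v[5]=6 > 5 → no swap
j=6: v[6]=8 > 5 → no swap
j=7: v[7]=17 > 5 → no swap
j=8: v[8]=3 ≤ 5 → i=0, swap v[0],v[8] → [3,13,16,11,15,6,8,17,7,5]
final swap v[1],v[9] → [3,5,16,11,15,6,8,17,7,13]; return 1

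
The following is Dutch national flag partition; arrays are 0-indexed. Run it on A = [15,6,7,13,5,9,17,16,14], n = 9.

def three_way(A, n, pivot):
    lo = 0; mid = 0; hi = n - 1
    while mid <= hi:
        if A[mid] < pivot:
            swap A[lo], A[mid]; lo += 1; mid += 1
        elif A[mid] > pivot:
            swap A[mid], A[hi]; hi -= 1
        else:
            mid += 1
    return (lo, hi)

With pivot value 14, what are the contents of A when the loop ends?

[6,7,13,5,9,14,16,17,15]

pivot = 14; lo=0, mid=0, hi=8
A[mid]=15>14: swap A[0],A[8]; hi=7 → [14,6,7,13,5,9,17,16,15]
A[mid]=14=14: mid=1
A[mid]=6<14: swap A[0],A[1]; lo=1,mid=2 → [6,14,7,13,5,9,17,16,15]
A[mid]=7<14: swap A[1],A[2]; lo=2,mid=3 → [6,7,14,13,5,9,17,16,15]
A[mid]=13<14: swap A[2],A[3]; lo=3,mid=4 → [6,7,13,14,5,9,17,16,15]
A[mid]=5<14: swap A[3],A[4]; lo=4,mid=5 → [6,7,13,5,14,9,17,16,15]
A[mid]=9<14: swap A[4],A[5]; lo=5,mid=6 → [6,7,13,5,9,14,17,16,15]
A[mid]=17>14: swap A[6],A[7]; hi=6 → [6,7,13,5,9,14,16,17,15]
A[mid]=16>14: swap A[6],A[6]; hi=5 → [6,7,13,5,9,14,16,17,15]
end: lo=5, hi=5; A = [6,7,13,5,9,14,16,17,15]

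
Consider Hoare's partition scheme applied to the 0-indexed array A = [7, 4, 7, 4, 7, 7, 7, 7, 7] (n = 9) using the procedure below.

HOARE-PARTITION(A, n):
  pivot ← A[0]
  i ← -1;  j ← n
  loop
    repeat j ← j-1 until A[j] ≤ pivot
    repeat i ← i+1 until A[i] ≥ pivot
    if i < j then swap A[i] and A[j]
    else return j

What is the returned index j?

5

pivot=7
j stops at 8 (7), i stops at 0 (7); swap ⇒ [7, 4, 7, 4, 7, 7, 7, 7, 7]
j stops at 7 (7), i stops at 2 (7); swap ⇒ [7, 4, 7, 4, 7, 7, 7, 7, 7]
j stops at 6 (7), i stops at 4 (7); swap ⇒ [7, 4, 7, 4, 7, 7, 7, 7, 7]
j stops at 5, i stops at 5; i≥j ⇒ return 5. A=[7, 4, 7, 4, 7, 7, 7, 7, 7]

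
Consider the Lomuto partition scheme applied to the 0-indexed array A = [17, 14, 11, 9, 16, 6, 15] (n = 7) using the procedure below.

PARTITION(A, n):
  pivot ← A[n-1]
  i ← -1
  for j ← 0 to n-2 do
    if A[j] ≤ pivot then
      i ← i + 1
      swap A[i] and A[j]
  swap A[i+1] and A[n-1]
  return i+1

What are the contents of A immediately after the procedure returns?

[14, 11, 9, 6, 15, 17, 16]

pivot=15, i=-1
j=0: 17>15, skip
j=1: 14≤15, i=0, swap(0,1) ⇒ [14, 17, 11, 9, 16, 6, 15]
j=2: 11≤15, i=1, swap(1,2) ⇒ [14, 11, 17, 9, 16, 6, 15]
j=3: 9≤15, i=2, swap(2,3) ⇒ [14, 11, 9, 17, 16, 6, 15]
j=4: 16>15, skip
j=5: 6≤15, i=3, swap(3,5) ⇒ [14, 11, 9, 6, 16, 17, 15]
swap(4,6) ⇒ [14, 11, 9, 6, 15, 17, 16]; return 4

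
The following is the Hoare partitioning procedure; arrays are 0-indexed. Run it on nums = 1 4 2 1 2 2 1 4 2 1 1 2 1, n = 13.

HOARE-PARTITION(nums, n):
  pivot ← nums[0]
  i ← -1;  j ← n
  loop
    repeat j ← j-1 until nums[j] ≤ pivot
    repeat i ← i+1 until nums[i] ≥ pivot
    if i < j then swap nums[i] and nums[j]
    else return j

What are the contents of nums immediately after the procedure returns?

1 1 1 1 2 2 1 4 2 2 4 2 1

pivot = nums[0] = 1; i = -1, j = 13
j→12 (nums[12]=1≤1), i→0 (nums[0]=1≥1); i<j, swap → 1 4 2 1 2 2 1 4 2 1 1 2 1
j→10 (nums[10]=1≤1), i→1 (nums[1]=4≥1); i<j, swap → 1 1 2 1 2 2 1 4 2 1 4 2 1
j→9 (nums[9]=1≤1), i→2 (nums[2]=2≥1); i<j, swap → 1 1 1 1 2 2 1 4 2 2 4 2 1
j→6 (nums[6]=1≤1), i→3 (nums[3]=1≥1); i<j, swap → 1 1 1 1 2 2 1 4 2 2 4 2 1
j→3, i→4; i≥j, return j=3. nums = 1 1 1 1 2 2 1 4 2 2 4 2 1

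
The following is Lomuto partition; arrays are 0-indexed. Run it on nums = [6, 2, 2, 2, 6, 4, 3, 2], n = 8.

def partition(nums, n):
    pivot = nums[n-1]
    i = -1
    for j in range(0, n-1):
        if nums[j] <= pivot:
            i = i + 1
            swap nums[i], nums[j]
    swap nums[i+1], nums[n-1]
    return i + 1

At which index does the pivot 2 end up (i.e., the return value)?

pivot = nums[7] = 2; i = -1
j=0: nums[0]=6 > 2 → no swap
j=1: nums[1]=2 ≤ 2 → i=0, swap nums[0],nums[1] → [2, 6, 2, 2, 6, 4, 3, 2]
j=2: nums[2]=2 ≤ 2 → i=1, swap nums[1],nums[2] → [2, 2, 6, 2, 6, 4, 3, 2]
j=3: nums[3]=2 ≤ 2 → i=2, swap nums[2],nums[3] → [2, 2, 2, 6, 6, 4, 3, 2]
j=4: nums[4]=6 > 2 → no swap
j=5: nums[5]=4 > 2 → no swap
j=6: nums[6]=3 > 2 → no swap
final swap nums[3],nums[7] → [2, 2, 2, 2, 6, 4, 3, 6]; return 3

3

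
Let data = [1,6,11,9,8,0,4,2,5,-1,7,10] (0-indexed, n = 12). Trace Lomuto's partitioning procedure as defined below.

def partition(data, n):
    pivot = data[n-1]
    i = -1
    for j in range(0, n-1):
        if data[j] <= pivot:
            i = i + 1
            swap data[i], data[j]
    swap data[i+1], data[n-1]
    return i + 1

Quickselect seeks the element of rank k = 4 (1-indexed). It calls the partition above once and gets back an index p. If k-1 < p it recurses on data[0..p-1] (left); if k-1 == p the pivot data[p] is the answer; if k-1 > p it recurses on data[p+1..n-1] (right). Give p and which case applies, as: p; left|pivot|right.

10; left

pivot=10, i=-1
j=0: 1≤10, i=0, swap(0,0) ⇒ [1,6,11,9,8,0,4,2,5,-1,7,10]
j=1: 6≤10, i=1, swap(1,1) ⇒ [1,6,11,9,8,0,4,2,5,-1,7,10]
j=2: 11>10, skip
j=3: 9≤10, i=2, swap(2,3) ⇒ [1,6,9,11,8,0,4,2,5,-1,7,10]
j=4: 8≤10, i=3, swap(3,4) ⇒ [1,6,9,8,11,0,4,2,5,-1,7,10]
j=5: 0≤10, i=4, swap(4,5) ⇒ [1,6,9,8,0,11,4,2,5,-1,7,10]
j=6: 4≤10, i=5, swap(5,6) ⇒ [1,6,9,8,0,4,11,2,5,-1,7,10]
j=7: 2≤10, i=6, swap(6,7) ⇒ [1,6,9,8,0,4,2,11,5,-1,7,10]
j=8: 5≤10, i=7, swap(7,8) ⇒ [1,6,9,8,0,4,2,5,11,-1,7,10]
j=9: -1≤10, i=8, swap(8,9) ⇒ [1,6,9,8,0,4,2,5,-1,11,7,10]
j=10: 7≤10, i=9, swap(9,10) ⇒ [1,6,9,8,0,4,2,5,-1,7,11,10]
swap(10,11) ⇒ [1,6,9,8,0,4,2,5,-1,7,10,11]; return 10
p = 10; k-1 = 3 < 10 ⇒ left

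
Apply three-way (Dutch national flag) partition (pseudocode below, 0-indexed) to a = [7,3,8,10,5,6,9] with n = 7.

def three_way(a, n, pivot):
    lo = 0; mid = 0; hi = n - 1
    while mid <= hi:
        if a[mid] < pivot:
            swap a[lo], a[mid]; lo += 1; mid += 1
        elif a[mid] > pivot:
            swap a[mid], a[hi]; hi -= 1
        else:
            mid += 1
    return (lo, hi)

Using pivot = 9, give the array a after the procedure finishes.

lo=0 mid=0 hi=6
7<9: swap(0,0), lo=1 mid=1 ⇒ [7,3,8,10,5,6,9]
3<9: swap(1,1), lo=2 mid=2 ⇒ [7,3,8,10,5,6,9]
8<9: swap(2,2), lo=3 mid=3 ⇒ [7,3,8,10,5,6,9]
10>9: swap(3,6), hi=5 ⇒ [7,3,8,9,5,6,10]
9=9: mid=4
5<9: swap(3,4), lo=4 mid=5 ⇒ [7,3,8,5,9,6,10]
6<9: swap(4,5), lo=5 mid=6 ⇒ [7,3,8,5,6,9,10]
done. lo=5 hi=5; a=[7,3,8,5,6,9,10]

[7,3,8,5,6,9,10]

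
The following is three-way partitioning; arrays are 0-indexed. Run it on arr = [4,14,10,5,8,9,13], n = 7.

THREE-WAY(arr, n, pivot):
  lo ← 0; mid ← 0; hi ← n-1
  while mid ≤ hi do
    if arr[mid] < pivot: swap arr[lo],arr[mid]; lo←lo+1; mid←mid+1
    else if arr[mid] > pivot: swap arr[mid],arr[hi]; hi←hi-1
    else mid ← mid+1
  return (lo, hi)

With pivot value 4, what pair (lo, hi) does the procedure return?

lo=0 mid=0 hi=6
4=4: mid=1
14>4: swap(1,6), hi=5 ⇒ [4,13,10,5,8,9,14]
13>4: swap(1,5), hi=4 ⇒ [4,9,10,5,8,13,14]
9>4: swap(1,4), hi=3 ⇒ [4,8,10,5,9,13,14]
8>4: swap(1,3), hi=2 ⇒ [4,5,10,8,9,13,14]
5>4: swap(1,2), hi=1 ⇒ [4,10,5,8,9,13,14]
10>4: swap(1,1), hi=0 ⇒ [4,10,5,8,9,13,14]
done. lo=0 hi=0; arr=[4,10,5,8,9,13,14]

(0, 0)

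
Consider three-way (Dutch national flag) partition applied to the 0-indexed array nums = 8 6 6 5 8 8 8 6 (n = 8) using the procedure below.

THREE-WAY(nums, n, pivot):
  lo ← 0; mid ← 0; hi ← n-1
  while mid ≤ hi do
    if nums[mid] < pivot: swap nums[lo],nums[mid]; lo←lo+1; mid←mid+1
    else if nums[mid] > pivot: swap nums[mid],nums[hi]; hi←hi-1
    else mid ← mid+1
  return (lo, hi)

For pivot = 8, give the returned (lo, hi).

(4, 7)

lo=0 mid=0 hi=7
8=8: mid=1
6<8: swap(0,1), lo=1 mid=2 ⇒ 6 8 6 5 8 8 8 6
6<8: swap(1,2), lo=2 mid=3 ⇒ 6 6 8 5 8 8 8 6
5<8: swap(2,3), lo=3 mid=4 ⇒ 6 6 5 8 8 8 8 6
8=8: mid=5
8=8: mid=6
8=8: mid=7
6<8: swap(3,7), lo=4 mid=8 ⇒ 6 6 5 6 8 8 8 8
done. lo=4 hi=7; nums=6 6 5 6 8 8 8 8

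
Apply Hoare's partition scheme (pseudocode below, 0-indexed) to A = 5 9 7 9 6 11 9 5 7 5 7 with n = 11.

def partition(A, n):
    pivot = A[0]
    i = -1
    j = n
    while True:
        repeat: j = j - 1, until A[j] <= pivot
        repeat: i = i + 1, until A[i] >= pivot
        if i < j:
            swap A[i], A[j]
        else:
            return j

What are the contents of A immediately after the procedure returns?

5 5 7 9 6 11 9 9 7 5 7

pivot=5
j stops at 9 (5), i stops at 0 (5); swap ⇒ 5 9 7 9 6 11 9 5 7 5 7
j stops at 7 (5), i stops at 1 (9); swap ⇒ 5 5 7 9 6 11 9 9 7 5 7
j stops at 1, i stops at 2; i≥j ⇒ return 1. A=5 5 7 9 6 11 9 9 7 5 7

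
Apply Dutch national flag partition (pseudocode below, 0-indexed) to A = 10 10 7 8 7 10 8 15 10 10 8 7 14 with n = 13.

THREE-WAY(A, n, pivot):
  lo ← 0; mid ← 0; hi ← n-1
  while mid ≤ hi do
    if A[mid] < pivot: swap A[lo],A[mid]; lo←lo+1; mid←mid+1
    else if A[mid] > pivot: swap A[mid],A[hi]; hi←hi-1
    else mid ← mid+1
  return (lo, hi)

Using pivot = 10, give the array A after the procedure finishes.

pivot = 10; lo=0, mid=0, hi=12
A[mid]=10=10: mid=1
A[mid]=10=10: mid=2
A[mid]=7<10: swap A[0],A[2]; lo=1,mid=3 → 7 10 10 8 7 10 8 15 10 10 8 7 14
A[mid]=8<10: swap A[1],A[3]; lo=2,mid=4 → 7 8 10 10 7 10 8 15 10 10 8 7 14
A[mid]=7<10: swap A[2],A[4]; lo=3,mid=5 → 7 8 7 10 10 10 8 15 10 10 8 7 14
A[mid]=10=10: mid=6
A[mid]=8<10: swap A[3],A[6]; lo=4,mid=7 → 7 8 7 8 10 10 10 15 10 10 8 7 14
A[mid]=15>10: swap A[7],A[12]; hi=11 → 7 8 7 8 10 10 10 14 10 10 8 7 15
A[mid]=14>10: swap A[7],A[11]; hi=10 → 7 8 7 8 10 10 10 7 10 10 8 14 15
A[mid]=7<10: swap A[4],A[7]; lo=5,mid=8 → 7 8 7 8 7 10 10 10 10 10 8 14 15
A[mid]=10=10: mid=9
A[mid]=10=10: mid=10
A[mid]=8<10: swap A[5],A[10]; lo=6,mid=11 → 7 8 7 8 7 8 10 10 10 10 10 14 15
end: lo=6, hi=10; A = 7 8 7 8 7 8 10 10 10 10 10 14 15

7 8 7 8 7 8 10 10 10 10 10 14 15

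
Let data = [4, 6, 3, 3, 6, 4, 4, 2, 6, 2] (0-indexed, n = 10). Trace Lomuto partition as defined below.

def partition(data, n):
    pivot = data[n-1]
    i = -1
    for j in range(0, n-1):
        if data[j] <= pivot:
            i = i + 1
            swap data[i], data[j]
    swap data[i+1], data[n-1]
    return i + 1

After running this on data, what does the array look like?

[2, 2, 3, 3, 6, 4, 4, 4, 6, 6]

pivot=2, i=-1
j=0: 4>2, skip
j=1: 6>2, skip
j=2: 3>2, skip
j=3: 3>2, skip
j=4: 6>2, skip
j=5: 4>2, skip
j=6: 4>2, skip
j=7: 2≤2, i=0, swap(0,7) ⇒ [2, 6, 3, 3, 6, 4, 4, 4, 6, 2]
j=8: 6>2, skip
swap(1,9) ⇒ [2, 2, 3, 3, 6, 4, 4, 4, 6, 6]; return 1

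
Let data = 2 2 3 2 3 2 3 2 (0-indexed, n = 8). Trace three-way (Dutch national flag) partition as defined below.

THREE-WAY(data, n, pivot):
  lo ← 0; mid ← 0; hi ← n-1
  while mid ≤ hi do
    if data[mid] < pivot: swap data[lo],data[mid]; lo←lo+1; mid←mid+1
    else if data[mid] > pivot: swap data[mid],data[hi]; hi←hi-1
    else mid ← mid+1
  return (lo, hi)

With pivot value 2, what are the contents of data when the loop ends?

lo=0 mid=0 hi=7
2=2: mid=1
2=2: mid=2
3>2: swap(2,7), hi=6 ⇒ 2 2 2 2 3 2 3 3
2=2: mid=3
2=2: mid=4
3>2: swap(4,6), hi=5 ⇒ 2 2 2 2 3 2 3 3
3>2: swap(4,5), hi=4 ⇒ 2 2 2 2 2 3 3 3
2=2: mid=5
done. lo=0 hi=4; data=2 2 2 2 2 3 3 3

2 2 2 2 2 3 3 3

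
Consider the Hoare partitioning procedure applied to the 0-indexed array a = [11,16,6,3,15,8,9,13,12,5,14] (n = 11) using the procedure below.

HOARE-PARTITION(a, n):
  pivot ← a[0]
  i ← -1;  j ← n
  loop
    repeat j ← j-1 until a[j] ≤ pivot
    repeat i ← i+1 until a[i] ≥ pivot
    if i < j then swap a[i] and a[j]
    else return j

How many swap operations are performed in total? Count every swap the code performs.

pivot = a[0] = 11; i = -1, j = 11
j→9 (a[9]=5≤11), i→0 (a[0]=11≥11); i<j, swap → [5,16,6,3,15,8,9,13,12,11,14]
j→6 (a[6]=9≤11), i→1 (a[1]=16≥11); i<j, swap → [5,9,6,3,15,8,16,13,12,11,14]
j→5 (a[5]=8≤11), i→4 (a[4]=15≥11); i<j, swap → [5,9,6,3,8,15,16,13,12,11,14]
j→4, i→5; i≥j, return j=4. a = [5,9,6,3,8,15,16,13,12,11,14]

3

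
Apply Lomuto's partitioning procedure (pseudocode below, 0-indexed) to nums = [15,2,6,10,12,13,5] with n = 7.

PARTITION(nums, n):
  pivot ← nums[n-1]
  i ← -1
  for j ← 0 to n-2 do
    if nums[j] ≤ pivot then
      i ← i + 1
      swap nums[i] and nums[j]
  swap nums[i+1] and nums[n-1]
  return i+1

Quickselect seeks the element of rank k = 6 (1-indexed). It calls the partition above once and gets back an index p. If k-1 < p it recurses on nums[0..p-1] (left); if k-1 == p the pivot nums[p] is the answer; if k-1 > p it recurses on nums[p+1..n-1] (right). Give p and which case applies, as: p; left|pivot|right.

pivot=5, i=-1
j=0: 15>5, skip
j=1: 2≤5, i=0, swap(0,1) ⇒ [2,15,6,10,12,13,5]
j=2: 6>5, skip
j=3: 10>5, skip
j=4: 12>5, skip
j=5: 13>5, skip
swap(1,6) ⇒ [2,5,6,10,12,13,15]; return 1
p = 1; k-1 = 5 > 1 ⇒ right

1; right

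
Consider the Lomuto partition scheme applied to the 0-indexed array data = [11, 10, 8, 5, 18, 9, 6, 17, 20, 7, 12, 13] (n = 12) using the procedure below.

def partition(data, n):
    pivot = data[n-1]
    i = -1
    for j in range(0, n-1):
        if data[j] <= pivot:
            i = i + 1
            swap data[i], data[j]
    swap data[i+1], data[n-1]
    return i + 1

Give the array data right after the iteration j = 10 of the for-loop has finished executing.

[11, 10, 8, 5, 9, 6, 7, 12, 20, 18, 17, 13]

pivot = data[11] = 13; i = -1
j=0: data[0]=11 ≤ 13 → i=0, swap data[0],data[0] (no change) → [11, 10, 8, 5, 18, 9, 6, 17, 20, 7, 12, 13]
j=1: data[1]=10 ≤ 13 → i=1, swap data[1],data[1] (no change) → [11, 10, 8, 5, 18, 9, 6, 17, 20, 7, 12, 13]
j=2: data[2]=8 ≤ 13 → i=2, swap data[2],data[2] (no change) → [11, 10, 8, 5, 18, 9, 6, 17, 20, 7, 12, 13]
j=3: data[3]=5 ≤ 13 → i=3, swap data[3],data[3] (no change) → [11, 10, 8, 5, 18, 9, 6, 17, 20, 7, 12, 13]
j=4: data[4]=18 > 13 → no swap
j=5: data[5]=9 ≤ 13 → i=4, swap data[4],data[5] → [11, 10, 8, 5, 9, 18, 6, 17, 20, 7, 12, 13]
j=6: data[6]=6 ≤ 13 → i=5, swap data[5],data[6] → [11, 10, 8, 5, 9, 6, 18, 17, 20, 7, 12, 13]
j=7: data[7]=17 > 13 → no swap
j=8: data[8]=20 > 13 → no swap
j=9: data[9]=7 ≤ 13 → i=6, swap data[6],data[9] → [11, 10, 8, 5, 9, 6, 7, 17, 20, 18, 12, 13]
j=10: data[10]=12 ≤ 13 → i=7, swap data[7],data[10] → [11, 10, 8, 5, 9, 6, 7, 12, 20, 18, 17, 13]
(after j=10) data = [11, 10, 8, 5, 9, 6, 7, 12, 20, 18, 17, 13]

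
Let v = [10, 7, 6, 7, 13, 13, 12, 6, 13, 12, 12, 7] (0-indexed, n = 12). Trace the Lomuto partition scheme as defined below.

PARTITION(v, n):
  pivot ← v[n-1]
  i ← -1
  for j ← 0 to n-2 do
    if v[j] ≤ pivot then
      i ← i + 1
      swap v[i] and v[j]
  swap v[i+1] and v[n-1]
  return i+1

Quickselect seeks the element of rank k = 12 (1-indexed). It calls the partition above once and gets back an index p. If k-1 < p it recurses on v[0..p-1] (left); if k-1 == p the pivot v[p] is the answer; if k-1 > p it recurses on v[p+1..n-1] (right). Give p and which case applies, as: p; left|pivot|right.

4; right

pivot=7, i=-1
j=0: 10>7, skip
j=1: 7≤7, i=0, swap(0,1) ⇒ [7, 10, 6, 7, 13, 13, 12, 6, 13, 12, 12, 7]
j=2: 6≤7, i=1, swap(1,2) ⇒ [7, 6, 10, 7, 13, 13, 12, 6, 13, 12, 12, 7]
j=3: 7≤7, i=2, swap(2,3) ⇒ [7, 6, 7, 10, 13, 13, 12, 6, 13, 12, 12, 7]
j=4: 13>7, skip
j=5: 13>7, skip
j=6: 12>7, skip
j=7: 6≤7, i=3, swap(3,7) ⇒ [7, 6, 7, 6, 13, 13, 12, 10, 13, 12, 12, 7]
j=8: 13>7, skip
j=9: 12>7, skip
j=10: 12>7, skip
swap(4,11) ⇒ [7, 6, 7, 6, 7, 13, 12, 10, 13, 12, 12, 13]; return 4
p = 4; k-1 = 11 > 4 ⇒ right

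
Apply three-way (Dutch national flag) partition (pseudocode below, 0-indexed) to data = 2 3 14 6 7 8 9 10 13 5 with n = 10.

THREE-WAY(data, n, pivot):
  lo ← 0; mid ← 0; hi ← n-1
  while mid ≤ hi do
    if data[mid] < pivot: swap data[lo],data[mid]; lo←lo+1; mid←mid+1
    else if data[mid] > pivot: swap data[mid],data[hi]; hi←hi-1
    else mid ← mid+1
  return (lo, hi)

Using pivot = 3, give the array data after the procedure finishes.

lo=0 mid=0 hi=9
2<3: swap(0,0), lo=1 mid=1 ⇒ 2 3 14 6 7 8 9 10 13 5
3=3: mid=2
14>3: swap(2,9), hi=8 ⇒ 2 3 5 6 7 8 9 10 13 14
5>3: swap(2,8), hi=7 ⇒ 2 3 13 6 7 8 9 10 5 14
13>3: swap(2,7), hi=6 ⇒ 2 3 10 6 7 8 9 13 5 14
10>3: swap(2,6), hi=5 ⇒ 2 3 9 6 7 8 10 13 5 14
9>3: swap(2,5), hi=4 ⇒ 2 3 8 6 7 9 10 13 5 14
8>3: swap(2,4), hi=3 ⇒ 2 3 7 6 8 9 10 13 5 14
7>3: swap(2,3), hi=2 ⇒ 2 3 6 7 8 9 10 13 5 14
6>3: swap(2,2), hi=1 ⇒ 2 3 6 7 8 9 10 13 5 14
done. lo=1 hi=1; data=2 3 6 7 8 9 10 13 5 14

2 3 6 7 8 9 10 13 5 14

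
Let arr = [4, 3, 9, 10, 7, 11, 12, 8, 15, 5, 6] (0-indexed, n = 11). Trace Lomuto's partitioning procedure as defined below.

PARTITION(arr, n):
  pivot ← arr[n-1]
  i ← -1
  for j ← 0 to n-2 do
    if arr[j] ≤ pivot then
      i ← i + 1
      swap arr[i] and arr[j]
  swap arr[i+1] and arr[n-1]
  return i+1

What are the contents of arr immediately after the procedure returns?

[4, 3, 5, 6, 7, 11, 12, 8, 15, 9, 10]

pivot=6, i=-1
j=0: 4≤6, i=0, swap(0,0) ⇒ [4, 3, 9, 10, 7, 11, 12, 8, 15, 5, 6]
j=1: 3≤6, i=1, swap(1,1) ⇒ [4, 3, 9, 10, 7, 11, 12, 8, 15, 5, 6]
j=2: 9>6, skip
j=3: 10>6, skip
j=4: 7>6, skip
j=5: 11>6, skip
j=6: 12>6, skip
j=7: 8>6, skip
j=8: 15>6, skip
j=9: 5≤6, i=2, swap(2,9) ⇒ [4, 3, 5, 10, 7, 11, 12, 8, 15, 9, 6]
swap(3,10) ⇒ [4, 3, 5, 6, 7, 11, 12, 8, 15, 9, 10]; return 3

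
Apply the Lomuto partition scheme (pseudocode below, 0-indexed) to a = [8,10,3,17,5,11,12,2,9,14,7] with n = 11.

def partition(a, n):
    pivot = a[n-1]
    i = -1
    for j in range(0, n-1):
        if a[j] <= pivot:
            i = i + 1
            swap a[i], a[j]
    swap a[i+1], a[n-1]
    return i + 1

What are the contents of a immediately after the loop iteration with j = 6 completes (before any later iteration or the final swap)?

pivot = a[10] = 7; i = -1
j=0: a[0]=8 > 7 → no swap
j=1: a[1]=10 > 7 → no swap
j=2: a[2]=3 ≤ 7 → i=0, swap a[0],a[2] → [3,10,8,17,5,11,12,2,9,14,7]
j=3: a[3]=17 > 7 → no swap
j=4: a[4]=5 ≤ 7 → i=1, swap a[1],a[4] → [3,5,8,17,10,11,12,2,9,14,7]
j=5: a[5]=11 > 7 → no swap
j=6: a[6]=12 > 7 → no swap
(after j=6) a = [3,5,8,17,10,11,12,2,9,14,7]

[3,5,8,17,10,11,12,2,9,14,7]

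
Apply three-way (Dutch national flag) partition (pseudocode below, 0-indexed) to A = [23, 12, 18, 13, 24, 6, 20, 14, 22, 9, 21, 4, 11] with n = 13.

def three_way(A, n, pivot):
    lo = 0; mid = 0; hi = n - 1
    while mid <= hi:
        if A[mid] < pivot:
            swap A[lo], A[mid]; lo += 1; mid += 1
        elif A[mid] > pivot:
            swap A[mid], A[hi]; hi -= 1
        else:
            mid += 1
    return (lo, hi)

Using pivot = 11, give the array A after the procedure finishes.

lo=0 mid=0 hi=12
23>11: swap(0,12), hi=11 ⇒ [11, 12, 18, 13, 24, 6, 20, 14, 22, 9, 21, 4, 23]
11=11: mid=1
12>11: swap(1,11), hi=10 ⇒ [11, 4, 18, 13, 24, 6, 20, 14, 22, 9, 21, 12, 23]
4<11: swap(0,1), lo=1 mid=2 ⇒ [4, 11, 18, 13, 24, 6, 20, 14, 22, 9, 21, 12, 23]
18>11: swap(2,10), hi=9 ⇒ [4, 11, 21, 13, 24, 6, 20, 14, 22, 9, 18, 12, 23]
21>11: swap(2,9), hi=8 ⇒ [4, 11, 9, 13, 24, 6, 20, 14, 22, 21, 18, 12, 23]
9<11: swap(1,2), lo=2 mid=3 ⇒ [4, 9, 11, 13, 24, 6, 20, 14, 22, 21, 18, 12, 23]
13>11: swap(3,8), hi=7 ⇒ [4, 9, 11, 22, 24, 6, 20, 14, 13, 21, 18, 12, 23]
22>11: swap(3,7), hi=6 ⇒ [4, 9, 11, 14, 24, 6, 20, 22, 13, 21, 18, 12, 23]
14>11: swap(3,6), hi=5 ⇒ [4, 9, 11, 20, 24, 6, 14, 22, 13, 21, 18, 12, 23]
20>11: swap(3,5), hi=4 ⇒ [4, 9, 11, 6, 24, 20, 14, 22, 13, 21, 18, 12, 23]
6<11: swap(2,3), lo=3 mid=4 ⇒ [4, 9, 6, 11, 24, 20, 14, 22, 13, 21, 18, 12, 23]
24>11: swap(4,4), hi=3 ⇒ [4, 9, 6, 11, 24, 20, 14, 22, 13, 21, 18, 12, 23]
done. lo=3 hi=3; A=[4, 9, 6, 11, 24, 20, 14, 22, 13, 21, 18, 12, 23]

[4, 9, 6, 11, 24, 20, 14, 22, 13, 21, 18, 12, 23]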